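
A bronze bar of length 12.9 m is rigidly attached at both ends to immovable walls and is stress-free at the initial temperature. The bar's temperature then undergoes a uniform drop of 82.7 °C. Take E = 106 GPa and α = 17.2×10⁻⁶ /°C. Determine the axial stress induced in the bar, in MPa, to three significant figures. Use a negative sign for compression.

Free thermal expansion αLΔT = 17.2e-6 · 12900 · -82.7 = -18.35 mm.
The walls impose strain ε = −(-18.35)/12900 = 1.4224e-03; σ = Eε = 106000 · 1.4224e-03 = 150.8 MPa.

151 MPa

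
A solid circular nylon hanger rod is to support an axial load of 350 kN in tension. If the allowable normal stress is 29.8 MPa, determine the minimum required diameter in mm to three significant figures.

122 mm

Required area A ≥ P/σ_allow = 350000/29.8 = 11740 mm².
For a solid circular section, d ≥ √(4A/π) = 122.3 mm.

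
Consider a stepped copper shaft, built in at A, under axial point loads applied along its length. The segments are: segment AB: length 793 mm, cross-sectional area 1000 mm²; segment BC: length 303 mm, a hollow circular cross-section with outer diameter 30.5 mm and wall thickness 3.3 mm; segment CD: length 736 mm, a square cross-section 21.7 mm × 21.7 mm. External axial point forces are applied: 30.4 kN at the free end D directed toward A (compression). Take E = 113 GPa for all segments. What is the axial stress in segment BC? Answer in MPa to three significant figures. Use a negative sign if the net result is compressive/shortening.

-108 MPa

Internal axial forces (sectioning from the free end, tension +): N_CD = -30.4 kN, N_BC = -30.4 kN, N_AB = -30.4 kN.
A_BC = 282 mm².
σ_BC = N_BC/A_BC = -30400/282 = -107.8 MPa.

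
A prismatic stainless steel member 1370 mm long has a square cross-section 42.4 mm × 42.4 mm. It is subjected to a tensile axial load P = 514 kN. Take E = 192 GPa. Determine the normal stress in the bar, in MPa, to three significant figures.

286 MPa

A = 1798 mm².
σ = N/A = 514000/1798 = 285.9 MPa.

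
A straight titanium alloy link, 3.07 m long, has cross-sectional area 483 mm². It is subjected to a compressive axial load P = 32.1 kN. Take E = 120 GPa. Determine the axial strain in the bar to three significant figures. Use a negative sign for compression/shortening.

σ = N/A = -66.46 MPa; ε = σ/E = -66.46/120000 = -5.538e-04.

-5.54e-04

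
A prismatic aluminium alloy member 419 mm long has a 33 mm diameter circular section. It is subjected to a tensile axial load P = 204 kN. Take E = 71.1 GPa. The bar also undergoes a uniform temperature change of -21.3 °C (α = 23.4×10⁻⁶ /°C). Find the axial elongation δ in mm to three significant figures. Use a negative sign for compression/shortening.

1.20 mm

A = 855.3 mm².
δ_mech = NL/(AE) = 204000·419/(855.3·71100) = 1.406 mm.
δ_thermal = αLΔT = 23.4e-6·419·-21.3 = -0.2088 mm.
δ = δ_mech + δ_thermal = 1.197 mm.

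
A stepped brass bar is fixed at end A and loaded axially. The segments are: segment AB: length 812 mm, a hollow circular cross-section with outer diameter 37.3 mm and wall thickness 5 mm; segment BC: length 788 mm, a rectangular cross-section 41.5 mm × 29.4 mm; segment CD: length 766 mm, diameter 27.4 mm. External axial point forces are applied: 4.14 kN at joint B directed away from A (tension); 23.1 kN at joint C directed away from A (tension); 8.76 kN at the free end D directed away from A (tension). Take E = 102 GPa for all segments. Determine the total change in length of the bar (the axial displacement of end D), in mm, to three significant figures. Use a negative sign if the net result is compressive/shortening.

0.878 mm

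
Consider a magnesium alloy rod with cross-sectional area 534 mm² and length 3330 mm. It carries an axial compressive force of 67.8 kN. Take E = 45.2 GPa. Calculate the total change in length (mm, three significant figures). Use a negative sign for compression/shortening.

δ_mech = NL/(AE) = -67800·3330/(534·45200) = -9.354 mm.

-9.35 mm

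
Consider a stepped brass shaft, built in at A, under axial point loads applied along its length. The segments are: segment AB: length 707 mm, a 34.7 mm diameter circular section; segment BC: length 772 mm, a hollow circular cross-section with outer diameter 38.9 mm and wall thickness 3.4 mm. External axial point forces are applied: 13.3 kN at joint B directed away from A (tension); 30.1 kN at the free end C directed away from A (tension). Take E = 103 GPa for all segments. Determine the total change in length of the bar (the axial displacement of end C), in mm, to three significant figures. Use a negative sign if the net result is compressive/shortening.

Internal axial forces (sectioning from the free end, tension +): N_BC = 30.1 kN, N_AB = 43.4 kN.
A_AB = 945.7 mm².
A_BC = 379.2 mm².
δ_AB = 43400·707/(945.7·103000) = 0.315 mm
δ_BC = 30100·772/(379.2·103000) = 0.595 mm
δ = Σδ_i = 0.91 mm.

0.910 mm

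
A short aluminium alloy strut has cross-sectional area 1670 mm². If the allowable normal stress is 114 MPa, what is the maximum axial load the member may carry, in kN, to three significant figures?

P_max = σ_allow · A = 114 · 1670 = 190400 N = 190.4 kN.

190 kN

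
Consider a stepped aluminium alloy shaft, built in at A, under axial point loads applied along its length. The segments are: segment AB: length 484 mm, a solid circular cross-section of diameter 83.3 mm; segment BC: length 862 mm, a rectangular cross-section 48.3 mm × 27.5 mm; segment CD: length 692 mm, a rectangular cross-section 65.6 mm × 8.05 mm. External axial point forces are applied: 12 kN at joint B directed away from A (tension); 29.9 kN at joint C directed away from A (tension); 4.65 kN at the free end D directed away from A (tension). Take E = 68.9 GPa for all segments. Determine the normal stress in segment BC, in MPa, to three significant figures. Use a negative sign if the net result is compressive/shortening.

Internal axial forces (sectioning from the free end, tension +): N_CD = 4.65 kN, N_BC = 34.55 kN, N_AB = 46.55 kN.
A_BC = 1328 mm².
σ_BC = N_BC/A_BC = 34550/1328 = 26.01 MPa.

26.0 MPa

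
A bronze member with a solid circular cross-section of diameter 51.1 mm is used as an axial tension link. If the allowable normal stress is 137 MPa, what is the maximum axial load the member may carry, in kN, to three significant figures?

281 kN

A = 2051 mm².
P_max = σ_allow · A = 137 · 2051 = 281000 N = 281 kN.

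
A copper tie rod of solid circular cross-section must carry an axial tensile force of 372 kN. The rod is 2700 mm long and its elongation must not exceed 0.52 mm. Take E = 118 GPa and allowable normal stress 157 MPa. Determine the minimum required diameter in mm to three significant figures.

144 mm

Required area A ≥ P/σ_allow = 372000/157 = 2369 mm².
For a solid circular section, d ≥ √(4A/π) = 54.93 mm.
Elongation limit: A ≥ PL/(Eδ_allow) = 372000·2700/(118000·0.52) = 16370 mm² ⇒ d ≥ 144.4 mm.
The elongation limit governs.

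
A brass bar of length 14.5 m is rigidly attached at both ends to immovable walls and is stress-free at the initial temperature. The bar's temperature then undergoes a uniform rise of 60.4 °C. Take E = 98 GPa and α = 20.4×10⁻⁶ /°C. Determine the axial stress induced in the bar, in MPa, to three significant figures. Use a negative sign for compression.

Free thermal expansion αLΔT = 20.4e-6 · 14500 · 60.4 = 17.87 mm.
The walls impose strain ε = −(17.87)/14500 = -1.2322e-03; σ = Eε = 98000 · -1.2322e-03 = -120.8 MPa.

-121 MPa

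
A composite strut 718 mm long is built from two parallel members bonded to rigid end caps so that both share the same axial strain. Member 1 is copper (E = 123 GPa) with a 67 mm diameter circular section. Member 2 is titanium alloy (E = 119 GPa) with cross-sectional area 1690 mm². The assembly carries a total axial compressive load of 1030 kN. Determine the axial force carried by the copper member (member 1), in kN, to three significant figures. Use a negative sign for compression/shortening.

-704 kN

A_1 = 3526 mm².
Equal strain + equilibrium ⇒ each member carries load in proportion to AE: A₁E₁ = 433700000 N, A₂E₂ = 201100000 N, ΣAE = 634800000 N.
F₁ = P·A₁E₁/ΣAE = -1030000·433700000/634800000 = -703700 N.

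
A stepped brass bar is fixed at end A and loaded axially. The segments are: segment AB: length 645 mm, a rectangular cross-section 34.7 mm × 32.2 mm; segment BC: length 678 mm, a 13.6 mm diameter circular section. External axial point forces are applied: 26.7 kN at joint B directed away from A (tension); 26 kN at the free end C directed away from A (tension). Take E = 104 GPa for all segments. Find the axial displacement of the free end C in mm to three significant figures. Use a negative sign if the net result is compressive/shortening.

1.46 mm

Internal axial forces (sectioning from the free end, tension +): N_BC = 26 kN, N_AB = 52.7 kN.
A_AB = 1117 mm².
A_BC = 145.3 mm².
δ_AB = 52700·645/(1117·104000) = 0.2925 mm
δ_BC = 26000·678/(145.3·104000) = 1.167 mm
δ = Σδ_i = 1.459 mm.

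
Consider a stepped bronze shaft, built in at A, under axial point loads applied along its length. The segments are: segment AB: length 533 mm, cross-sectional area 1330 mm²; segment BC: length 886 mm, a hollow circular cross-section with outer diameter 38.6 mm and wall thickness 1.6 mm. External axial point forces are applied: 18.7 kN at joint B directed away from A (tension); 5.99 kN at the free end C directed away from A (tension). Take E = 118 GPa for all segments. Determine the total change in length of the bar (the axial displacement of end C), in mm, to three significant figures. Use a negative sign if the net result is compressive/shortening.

0.326 mm

Internal axial forces (sectioning from the free end, tension +): N_BC = 5.99 kN, N_AB = 24.69 kN.
A_BC = 186 mm².
δ_AB = 24690·533/(1330·118000) = 0.08385 mm
δ_BC = 5990·886/(186·118000) = 0.2418 mm
δ = Σδ_i = 0.3257 mm.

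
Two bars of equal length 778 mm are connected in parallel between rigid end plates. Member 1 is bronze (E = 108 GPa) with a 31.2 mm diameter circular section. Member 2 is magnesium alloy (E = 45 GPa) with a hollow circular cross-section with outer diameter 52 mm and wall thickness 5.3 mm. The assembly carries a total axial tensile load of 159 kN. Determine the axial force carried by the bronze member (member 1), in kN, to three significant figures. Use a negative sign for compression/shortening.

A_1 = 764.5 mm².
A_2 = 777.6 mm².
Equal strain + equilibrium ⇒ each member carries load in proportion to AE: A₁E₁ = 82570000 N, A₂E₂ = 34990000 N, ΣAE = 117600000 N.
F₁ = P·A₁E₁/ΣAE = 159000·82570000/117600000 = 111700 N.

112 kN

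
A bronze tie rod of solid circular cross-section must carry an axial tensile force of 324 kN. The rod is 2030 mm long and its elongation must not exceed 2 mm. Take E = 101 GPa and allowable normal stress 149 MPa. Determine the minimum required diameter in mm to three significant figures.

Required area A ≥ P/σ_allow = 324000/149 = 2174 mm².
For a solid circular section, d ≥ √(4A/π) = 52.62 mm.
Elongation limit: A ≥ PL/(Eδ_allow) = 324000·2030/(101000·2) = 3256 mm² ⇒ d ≥ 64.39 mm.
The elongation limit governs.

64.4 mm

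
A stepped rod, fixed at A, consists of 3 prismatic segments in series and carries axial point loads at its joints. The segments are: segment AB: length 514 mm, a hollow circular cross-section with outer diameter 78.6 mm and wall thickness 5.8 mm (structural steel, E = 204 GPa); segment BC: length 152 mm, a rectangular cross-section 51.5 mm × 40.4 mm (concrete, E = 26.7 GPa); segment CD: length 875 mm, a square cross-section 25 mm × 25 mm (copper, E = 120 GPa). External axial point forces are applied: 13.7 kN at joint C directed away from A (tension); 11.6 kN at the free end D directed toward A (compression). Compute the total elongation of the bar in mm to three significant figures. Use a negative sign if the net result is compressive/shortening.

-0.126 mm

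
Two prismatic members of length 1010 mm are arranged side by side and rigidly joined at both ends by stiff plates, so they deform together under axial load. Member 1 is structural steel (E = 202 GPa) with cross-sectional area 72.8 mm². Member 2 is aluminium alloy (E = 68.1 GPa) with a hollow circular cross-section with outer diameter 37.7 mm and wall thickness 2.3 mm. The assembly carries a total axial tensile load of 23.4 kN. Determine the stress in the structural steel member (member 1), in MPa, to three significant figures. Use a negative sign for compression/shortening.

147 MPa

A_2 = 255.8 mm².
Equal strain + equilibrium ⇒ each member carries load in proportion to AE: A₁E₁ = 14710000 N, A₂E₂ = 17420000 N, ΣAE = 32120000 N.
σ₁ = P·E₁/ΣAE = 23400·202000/32120000 = 147.1 MPa.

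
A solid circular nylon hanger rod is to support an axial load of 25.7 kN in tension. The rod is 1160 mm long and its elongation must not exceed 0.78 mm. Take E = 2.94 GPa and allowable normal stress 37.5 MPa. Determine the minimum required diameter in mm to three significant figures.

129 mm

Required area A ≥ P/σ_allow = 25700/37.5 = 685.3 mm².
For a solid circular section, d ≥ √(4A/π) = 29.54 mm.
Elongation limit: A ≥ PL/(Eδ_allow) = 25700·1160/(2940·0.78) = 13000 mm² ⇒ d ≥ 128.7 mm.
The elongation limit governs.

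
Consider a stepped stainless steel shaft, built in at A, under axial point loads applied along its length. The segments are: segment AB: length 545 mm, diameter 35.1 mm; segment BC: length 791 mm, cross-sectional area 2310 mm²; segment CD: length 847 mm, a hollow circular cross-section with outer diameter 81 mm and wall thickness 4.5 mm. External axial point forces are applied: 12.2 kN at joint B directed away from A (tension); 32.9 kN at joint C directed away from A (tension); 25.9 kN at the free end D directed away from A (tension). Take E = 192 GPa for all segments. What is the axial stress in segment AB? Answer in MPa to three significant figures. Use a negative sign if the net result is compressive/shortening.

Internal axial forces (sectioning from the free end, tension +): N_CD = 25.9 kN, N_BC = 58.8 kN, N_AB = 71 kN.
A_AB = 967.6 mm².
σ_AB = N_AB/A_AB = 71000/967.6 = 73.38 MPa.

73.4 MPa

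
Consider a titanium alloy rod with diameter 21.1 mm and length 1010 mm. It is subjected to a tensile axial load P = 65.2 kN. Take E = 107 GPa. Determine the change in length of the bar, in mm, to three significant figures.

A = 349.7 mm².
δ_mech = NL/(AE) = 65200·1010/(349.7·107000) = 1.76 mm.

1.76 mm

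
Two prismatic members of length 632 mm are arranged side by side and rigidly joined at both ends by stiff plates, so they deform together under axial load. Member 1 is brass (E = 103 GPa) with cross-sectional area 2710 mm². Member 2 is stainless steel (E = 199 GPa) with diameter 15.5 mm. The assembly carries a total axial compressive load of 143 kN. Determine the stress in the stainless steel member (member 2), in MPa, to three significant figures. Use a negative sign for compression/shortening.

-89.9 MPa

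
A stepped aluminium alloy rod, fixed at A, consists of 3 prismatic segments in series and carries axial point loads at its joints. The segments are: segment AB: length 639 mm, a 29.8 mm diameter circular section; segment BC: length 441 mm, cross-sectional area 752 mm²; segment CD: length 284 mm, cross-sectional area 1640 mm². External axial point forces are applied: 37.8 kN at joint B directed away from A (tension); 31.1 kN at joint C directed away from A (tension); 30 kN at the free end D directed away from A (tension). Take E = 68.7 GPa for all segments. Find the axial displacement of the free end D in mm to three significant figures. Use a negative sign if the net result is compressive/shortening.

Internal axial forces (sectioning from the free end, tension +): N_CD = 30 kN, N_BC = 61.1 kN, N_AB = 98.9 kN.
A_AB = 697.5 mm².
δ_AB = 98900·639/(697.5·68700) = 1.319 mm
δ_BC = 61100·441/(752·68700) = 0.5216 mm
δ_CD = 30000·284/(1640·68700) = 0.07562 mm
δ = Σδ_i = 1.916 mm.

1.92 mm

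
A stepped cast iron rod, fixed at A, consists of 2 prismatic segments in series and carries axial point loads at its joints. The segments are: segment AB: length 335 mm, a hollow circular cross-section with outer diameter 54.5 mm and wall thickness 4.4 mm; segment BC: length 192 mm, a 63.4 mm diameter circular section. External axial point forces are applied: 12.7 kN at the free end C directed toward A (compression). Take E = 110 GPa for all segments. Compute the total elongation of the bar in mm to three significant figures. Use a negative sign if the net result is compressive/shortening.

-0.0629 mm

Internal axial forces (sectioning from the free end, tension +): N_BC = -12.7 kN, N_AB = -12.7 kN.
A_AB = 692.5 mm².
A_BC = 3157 mm².
δ_AB = -12700·335/(692.5·110000) = -0.05585 mm
δ_BC = -12700·192/(3157·110000) = -0.007022 mm
δ = Σδ_i = -0.06287 mm.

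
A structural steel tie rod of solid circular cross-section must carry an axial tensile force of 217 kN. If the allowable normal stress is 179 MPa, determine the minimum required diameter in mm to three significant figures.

39.3 mm

Required area A ≥ P/σ_allow = 217000/179 = 1212 mm².
For a solid circular section, d ≥ √(4A/π) = 39.29 mm.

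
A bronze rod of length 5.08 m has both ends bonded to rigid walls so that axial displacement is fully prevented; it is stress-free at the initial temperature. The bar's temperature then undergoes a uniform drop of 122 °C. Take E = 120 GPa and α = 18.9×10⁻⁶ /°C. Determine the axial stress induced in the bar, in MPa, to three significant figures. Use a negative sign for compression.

Free thermal expansion αLΔT = 18.9e-6 · 5080 · -122 = -11.71 mm.
The walls impose strain ε = −(-11.71)/5080 = 2.3058e-03; σ = Eε = 120000 · 2.3058e-03 = 276.7 MPa.

277 MPa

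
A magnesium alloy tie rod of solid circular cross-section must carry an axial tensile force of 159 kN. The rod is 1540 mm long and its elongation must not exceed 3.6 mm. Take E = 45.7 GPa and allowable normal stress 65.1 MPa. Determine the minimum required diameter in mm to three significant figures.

55.8 mm

Required area A ≥ P/σ_allow = 159000/65.1 = 2442 mm².
For a solid circular section, d ≥ √(4A/π) = 55.77 mm.
Elongation limit: A ≥ PL/(Eδ_allow) = 159000·1540/(45700·3.6) = 1488 mm² ⇒ d ≥ 43.53 mm.
The stress limit governs.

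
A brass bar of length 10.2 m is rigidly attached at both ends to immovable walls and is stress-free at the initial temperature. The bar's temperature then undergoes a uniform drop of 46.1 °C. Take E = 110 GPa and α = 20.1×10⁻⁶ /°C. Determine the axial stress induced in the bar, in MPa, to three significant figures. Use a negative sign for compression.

102 MPa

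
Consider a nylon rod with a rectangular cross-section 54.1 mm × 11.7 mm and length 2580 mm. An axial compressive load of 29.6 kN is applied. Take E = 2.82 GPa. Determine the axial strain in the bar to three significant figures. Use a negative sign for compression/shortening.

-0.0166

A = 633 mm².
σ = N/A = -46.76 MPa; ε = σ/E = -46.76/2820 = -1.658e-02.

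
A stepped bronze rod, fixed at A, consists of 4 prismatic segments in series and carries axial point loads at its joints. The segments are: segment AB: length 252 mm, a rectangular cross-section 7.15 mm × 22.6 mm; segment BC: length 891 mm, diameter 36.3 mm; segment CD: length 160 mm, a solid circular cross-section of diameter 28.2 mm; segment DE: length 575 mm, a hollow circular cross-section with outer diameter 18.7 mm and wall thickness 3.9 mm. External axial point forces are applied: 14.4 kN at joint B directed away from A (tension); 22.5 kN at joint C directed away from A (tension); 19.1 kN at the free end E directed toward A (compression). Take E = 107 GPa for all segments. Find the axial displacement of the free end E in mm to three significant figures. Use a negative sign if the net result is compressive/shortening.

Internal axial forces (sectioning from the free end, tension +): N_DE = -19.1 kN, N_CD = -19.1 kN, N_BC = 3.4 kN, N_AB = 17.8 kN.
A_AB = 161.6 mm².
A_BC = 1035 mm².
A_CD = 624.6 mm².
A_DE = 181.3 mm².
δ_AB = 17800·252/(161.6·107000) = 0.2594 mm
δ_BC = 3400·891/(1035·107000) = 0.02736 mm
δ_CD = -19100·160/(624.6·107000) = -0.04573 mm
δ_DE = -19100·575/(181.3·107000) = -0.566 mm
δ = Σδ_i = -0.325 mm.

-0.325 mm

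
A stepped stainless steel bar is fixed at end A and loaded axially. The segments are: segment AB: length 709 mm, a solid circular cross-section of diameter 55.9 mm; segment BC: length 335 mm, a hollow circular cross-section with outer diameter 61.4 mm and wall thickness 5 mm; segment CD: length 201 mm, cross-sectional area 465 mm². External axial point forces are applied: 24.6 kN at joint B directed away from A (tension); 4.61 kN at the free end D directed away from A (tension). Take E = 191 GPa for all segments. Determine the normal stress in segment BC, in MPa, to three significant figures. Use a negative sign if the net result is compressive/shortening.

5.20 MPa

Internal axial forces (sectioning from the free end, tension +): N_CD = 4.61 kN, N_BC = 4.61 kN, N_AB = 29.21 kN.
A_BC = 885.9 mm².
σ_BC = N_BC/A_BC = 4610/885.9 = 5.204 MPa.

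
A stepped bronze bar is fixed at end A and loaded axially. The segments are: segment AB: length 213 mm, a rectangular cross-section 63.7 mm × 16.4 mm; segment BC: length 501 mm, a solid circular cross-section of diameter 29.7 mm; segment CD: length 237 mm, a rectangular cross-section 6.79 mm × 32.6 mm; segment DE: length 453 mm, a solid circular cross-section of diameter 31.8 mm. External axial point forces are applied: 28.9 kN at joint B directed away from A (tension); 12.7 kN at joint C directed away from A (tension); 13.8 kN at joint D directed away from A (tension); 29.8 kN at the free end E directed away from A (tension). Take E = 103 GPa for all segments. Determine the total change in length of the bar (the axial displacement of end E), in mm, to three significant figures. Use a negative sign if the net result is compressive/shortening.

1.18 mm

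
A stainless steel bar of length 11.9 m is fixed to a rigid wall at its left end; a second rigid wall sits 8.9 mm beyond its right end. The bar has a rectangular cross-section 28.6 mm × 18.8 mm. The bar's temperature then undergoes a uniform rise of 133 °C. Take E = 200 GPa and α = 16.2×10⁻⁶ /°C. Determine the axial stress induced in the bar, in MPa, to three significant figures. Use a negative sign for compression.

Free thermal expansion αLΔT = 16.2e-6 · 11900 · 133 = 25.64 mm.
The walls engage after the gap closes; constrained expansion = 25.64 − 8.9 = 16.74 mm.
The walls impose strain ε = −(16.74)/11900 = -1.4067e-03; σ = Eε = 200000 · -1.4067e-03 = -281.3 MPa.

-281 MPa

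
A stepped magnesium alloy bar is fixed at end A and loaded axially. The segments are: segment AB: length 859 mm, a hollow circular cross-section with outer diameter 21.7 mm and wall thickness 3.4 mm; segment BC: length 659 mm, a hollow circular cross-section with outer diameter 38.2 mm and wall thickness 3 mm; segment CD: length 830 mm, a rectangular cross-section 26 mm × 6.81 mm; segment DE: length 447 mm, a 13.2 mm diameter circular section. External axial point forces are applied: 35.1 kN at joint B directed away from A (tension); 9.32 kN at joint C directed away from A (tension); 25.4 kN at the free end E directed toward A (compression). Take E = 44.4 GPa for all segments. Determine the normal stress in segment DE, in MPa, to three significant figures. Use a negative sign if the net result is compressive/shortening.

Internal axial forces (sectioning from the free end, tension +): N_DE = -25.4 kN, N_CD = -25.4 kN, N_BC = -16.08 kN, N_AB = 19.02 kN.
A_DE = 136.8 mm².
σ_DE = N_DE/A_DE = -25400/136.8 = -185.6 MPa.

-186 MPa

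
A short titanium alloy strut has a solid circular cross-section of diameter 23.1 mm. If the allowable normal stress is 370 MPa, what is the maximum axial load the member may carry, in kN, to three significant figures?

155 kN

A = 419.1 mm².
P_max = σ_allow · A = 370 · 419.1 = 155100 N = 155.1 kN.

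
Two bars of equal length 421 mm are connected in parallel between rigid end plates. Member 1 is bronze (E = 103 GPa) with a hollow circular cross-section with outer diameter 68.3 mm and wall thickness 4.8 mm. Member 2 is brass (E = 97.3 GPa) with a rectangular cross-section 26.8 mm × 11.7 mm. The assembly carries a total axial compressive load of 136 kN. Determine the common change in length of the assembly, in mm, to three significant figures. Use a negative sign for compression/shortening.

A_1 = 957.6 mm².
A_2 = 313.6 mm².
Equal strain + equilibrium ⇒ each member carries load in proportion to AE: A₁E₁ = 98630000 N, A₂E₂ = 30510000 N, ΣAE = 129100000 N.
δ = PL/ΣAE = -136000·421/129100000 = -0.4434 mm.

-0.443 mm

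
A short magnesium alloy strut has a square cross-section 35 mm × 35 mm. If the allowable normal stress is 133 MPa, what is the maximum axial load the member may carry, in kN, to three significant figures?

A = 1225 mm².
P_max = σ_allow · A = 133 · 1225 = 162900 N = 162.9 kN.

163 kN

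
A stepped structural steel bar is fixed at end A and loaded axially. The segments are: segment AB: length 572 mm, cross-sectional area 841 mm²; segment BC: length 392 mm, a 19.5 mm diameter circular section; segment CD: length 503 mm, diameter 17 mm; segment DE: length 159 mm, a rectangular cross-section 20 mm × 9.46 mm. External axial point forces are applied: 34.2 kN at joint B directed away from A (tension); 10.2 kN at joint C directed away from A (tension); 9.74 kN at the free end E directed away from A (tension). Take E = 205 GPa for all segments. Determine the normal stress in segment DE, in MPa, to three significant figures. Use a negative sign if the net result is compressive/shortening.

Internal axial forces (sectioning from the free end, tension +): N_DE = 9.74 kN, N_CD = 9.74 kN, N_BC = 19.94 kN, N_AB = 54.14 kN.
A_DE = 189.2 mm².
σ_DE = N_DE/A_DE = 9740/189.2 = 51.48 MPa.

51.5 MPa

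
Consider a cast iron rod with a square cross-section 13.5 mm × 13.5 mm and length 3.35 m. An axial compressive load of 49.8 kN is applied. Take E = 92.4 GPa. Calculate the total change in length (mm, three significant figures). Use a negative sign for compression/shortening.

-9.91 mm

A = 182.2 mm².
δ_mech = NL/(AE) = -49800·3350/(182.2·92400) = -9.907 mm.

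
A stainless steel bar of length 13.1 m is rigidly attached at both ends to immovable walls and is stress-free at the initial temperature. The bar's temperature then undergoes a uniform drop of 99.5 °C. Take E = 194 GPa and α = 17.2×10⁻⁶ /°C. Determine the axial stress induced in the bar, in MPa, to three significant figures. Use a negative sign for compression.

332 MPa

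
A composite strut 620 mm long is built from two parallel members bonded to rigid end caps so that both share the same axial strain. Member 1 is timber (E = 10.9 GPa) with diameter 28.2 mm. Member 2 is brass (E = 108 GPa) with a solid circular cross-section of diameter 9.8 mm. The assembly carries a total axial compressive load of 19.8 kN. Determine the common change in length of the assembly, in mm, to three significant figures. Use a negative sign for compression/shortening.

A_1 = 624.6 mm².
A_2 = 75.43 mm².
Equal strain + equilibrium ⇒ each member carries load in proportion to AE: A₁E₁ = 6808000 N, A₂E₂ = 8146000 N, ΣAE = 14950000 N.
δ = PL/ΣAE = -19800·620/14950000 = -0.8209 mm.

-0.821 mm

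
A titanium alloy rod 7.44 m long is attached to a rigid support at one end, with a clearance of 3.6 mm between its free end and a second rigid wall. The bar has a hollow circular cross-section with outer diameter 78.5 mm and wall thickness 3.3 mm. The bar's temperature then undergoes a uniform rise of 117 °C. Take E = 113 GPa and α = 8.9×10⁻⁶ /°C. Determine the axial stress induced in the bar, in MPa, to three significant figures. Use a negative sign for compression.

-63.0 MPa

Free thermal expansion αLΔT = 8.9e-6 · 7440 · 117 = 7.747 mm.
The walls engage after the gap closes; constrained expansion = 7.747 − 3.6 = 4.147 mm.
The walls impose strain ε = −(4.147)/7440 = -5.5743e-04; σ = Eε = 113000 · -5.5743e-04 = -62.99 MPa.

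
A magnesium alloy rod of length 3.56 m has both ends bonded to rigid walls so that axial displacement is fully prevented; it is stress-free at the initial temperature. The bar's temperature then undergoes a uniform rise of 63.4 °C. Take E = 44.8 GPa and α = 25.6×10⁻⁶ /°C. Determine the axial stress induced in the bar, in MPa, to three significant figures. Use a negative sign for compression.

Free thermal expansion αLΔT = 25.6e-6 · 3560 · 63.4 = 5.778 mm.
The walls impose strain ε = −(5.778)/3560 = -1.6230e-03; σ = Eε = 44800 · -1.6230e-03 = -72.71 MPa.

-72.7 MPa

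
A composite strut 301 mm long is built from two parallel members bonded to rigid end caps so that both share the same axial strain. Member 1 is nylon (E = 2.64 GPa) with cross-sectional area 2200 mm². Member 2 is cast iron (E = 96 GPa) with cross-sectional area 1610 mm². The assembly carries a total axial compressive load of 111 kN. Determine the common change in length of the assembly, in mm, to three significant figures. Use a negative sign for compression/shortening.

-0.208 mm

Equal strain + equilibrium ⇒ each member carries load in proportion to AE: A₁E₁ = 5808000 N, A₂E₂ = 154600000 N, ΣAE = 160400000 N.
δ = PL/ΣAE = -111000·301/160400000 = -0.2083 mm.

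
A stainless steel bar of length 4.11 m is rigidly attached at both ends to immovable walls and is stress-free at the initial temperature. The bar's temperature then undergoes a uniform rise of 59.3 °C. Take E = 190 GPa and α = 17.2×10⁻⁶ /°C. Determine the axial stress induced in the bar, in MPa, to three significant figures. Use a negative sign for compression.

Free thermal expansion αLΔT = 17.2e-6 · 4110 · 59.3 = 4.192 mm.
The walls impose strain ε = −(4.192)/4110 = -1.0200e-03; σ = Eε = 190000 · -1.0200e-03 = -193.8 MPa.

-194 MPa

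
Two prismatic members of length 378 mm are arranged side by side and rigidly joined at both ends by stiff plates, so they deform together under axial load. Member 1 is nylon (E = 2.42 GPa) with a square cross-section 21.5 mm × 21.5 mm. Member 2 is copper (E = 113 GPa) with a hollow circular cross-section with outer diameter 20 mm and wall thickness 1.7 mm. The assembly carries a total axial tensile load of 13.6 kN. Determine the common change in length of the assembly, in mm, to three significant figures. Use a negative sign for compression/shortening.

A_1 = 462.2 mm².
A_2 = 97.73 mm².
Equal strain + equilibrium ⇒ each member carries load in proportion to AE: A₁E₁ = 1119000 N, A₂E₂ = 11040000 N, ΣAE = 12160000 N.
δ = PL/ΣAE = 13600·378/12160000 = 0.4227 mm.

0.423 mm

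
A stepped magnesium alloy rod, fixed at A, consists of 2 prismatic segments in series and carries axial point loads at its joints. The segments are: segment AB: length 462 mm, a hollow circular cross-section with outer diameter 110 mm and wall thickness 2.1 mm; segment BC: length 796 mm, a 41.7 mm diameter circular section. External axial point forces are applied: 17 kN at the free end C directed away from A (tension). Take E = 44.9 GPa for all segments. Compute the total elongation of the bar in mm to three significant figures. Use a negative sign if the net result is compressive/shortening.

0.466 mm

Internal axial forces (sectioning from the free end, tension +): N_BC = 17 kN, N_AB = 17 kN.
A_AB = 711.9 mm².
A_BC = 1366 mm².
δ_AB = 17000·462/(711.9·44900) = 0.2457 mm
δ_BC = 17000·796/(1366·44900) = 0.2207 mm
δ = Σδ_i = 0.4664 mm.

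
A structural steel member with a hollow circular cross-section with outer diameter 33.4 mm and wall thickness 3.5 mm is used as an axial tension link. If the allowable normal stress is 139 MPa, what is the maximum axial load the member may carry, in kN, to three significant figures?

45.7 kN

A = 328.8 mm².
P_max = σ_allow · A = 139 · 328.8 = 45700 N = 45.7 kN.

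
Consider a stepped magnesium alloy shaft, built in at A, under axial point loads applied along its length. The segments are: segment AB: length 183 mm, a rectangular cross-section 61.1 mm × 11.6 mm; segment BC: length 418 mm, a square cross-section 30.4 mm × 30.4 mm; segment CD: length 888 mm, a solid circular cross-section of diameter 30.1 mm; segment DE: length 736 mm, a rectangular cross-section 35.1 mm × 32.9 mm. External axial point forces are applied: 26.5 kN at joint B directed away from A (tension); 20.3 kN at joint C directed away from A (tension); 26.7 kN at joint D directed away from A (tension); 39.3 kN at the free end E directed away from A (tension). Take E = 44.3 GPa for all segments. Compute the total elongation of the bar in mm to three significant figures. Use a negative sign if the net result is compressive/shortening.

Internal axial forces (sectioning from the free end, tension +): N_DE = 39.3 kN, N_CD = 66 kN, N_BC = 86.3 kN, N_AB = 112.8 kN.
A_AB = 708.8 mm².
A_BC = 924.2 mm².
A_CD = 711.6 mm².
A_DE = 1155 mm².
δ_AB = 112800·183/(708.8·44300) = 0.6574 mm
δ_BC = 86300·418/(924.2·44300) = 0.8811 mm
δ_CD = 66000·888/(711.6·44300) = 1.859 mm
δ_DE = 39300·736/(1155·44300) = 0.5654 mm
δ = Σδ_i = 3.963 mm.

3.96 mm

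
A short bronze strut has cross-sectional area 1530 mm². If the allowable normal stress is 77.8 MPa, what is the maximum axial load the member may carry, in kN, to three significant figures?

P_max = σ_allow · A = 77.8 · 1530 = 119000 N = 119 kN.

119 kN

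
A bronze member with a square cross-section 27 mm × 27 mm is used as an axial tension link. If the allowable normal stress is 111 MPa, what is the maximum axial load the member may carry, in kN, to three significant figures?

A = 729 mm².
P_max = σ_allow · A = 111 · 729 = 80920 N = 80.92 kN.

80.9 kN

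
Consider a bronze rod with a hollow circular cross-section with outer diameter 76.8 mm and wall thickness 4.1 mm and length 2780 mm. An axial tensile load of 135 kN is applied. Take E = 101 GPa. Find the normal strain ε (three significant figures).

0.00143

A = 936.4 mm².
σ = N/A = 144.2 MPa; ε = σ/E = 144.2/101000 = 1.427e-03.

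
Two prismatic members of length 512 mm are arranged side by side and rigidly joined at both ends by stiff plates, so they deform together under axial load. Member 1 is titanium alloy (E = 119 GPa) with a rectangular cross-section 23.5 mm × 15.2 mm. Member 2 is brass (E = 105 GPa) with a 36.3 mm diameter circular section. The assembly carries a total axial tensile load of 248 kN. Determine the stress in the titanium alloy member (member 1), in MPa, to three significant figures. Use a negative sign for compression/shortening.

A_1 = 357.2 mm².
A_2 = 1035 mm².
Equal strain + equilibrium ⇒ each member carries load in proportion to AE: A₁E₁ = 42510000 N, A₂E₂ = 108700000 N, ΣAE = 151200000 N.
σ₁ = P·E₁/ΣAE = 248000·119000/151200000 = 195.2 MPa.

195 MPa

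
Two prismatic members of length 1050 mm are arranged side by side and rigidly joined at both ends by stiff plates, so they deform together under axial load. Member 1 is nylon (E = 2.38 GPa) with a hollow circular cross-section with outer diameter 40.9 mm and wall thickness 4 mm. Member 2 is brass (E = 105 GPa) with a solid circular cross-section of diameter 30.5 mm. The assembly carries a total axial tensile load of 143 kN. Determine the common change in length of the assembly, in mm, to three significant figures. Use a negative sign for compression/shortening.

A_1 = 463.7 mm².
A_2 = 730.6 mm².
Equal strain + equilibrium ⇒ each member carries load in proportion to AE: A₁E₁ = 1104000 N, A₂E₂ = 76710000 N, ΣAE = 77820000 N.
δ = PL/ΣAE = 143000·1050/77820000 = 1.929 mm.

1.93 mm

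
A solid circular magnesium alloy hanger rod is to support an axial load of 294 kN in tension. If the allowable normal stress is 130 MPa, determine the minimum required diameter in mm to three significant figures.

53.7 mm

Required area A ≥ P/σ_allow = 294000/130 = 2262 mm².
For a solid circular section, d ≥ √(4A/π) = 53.66 mm.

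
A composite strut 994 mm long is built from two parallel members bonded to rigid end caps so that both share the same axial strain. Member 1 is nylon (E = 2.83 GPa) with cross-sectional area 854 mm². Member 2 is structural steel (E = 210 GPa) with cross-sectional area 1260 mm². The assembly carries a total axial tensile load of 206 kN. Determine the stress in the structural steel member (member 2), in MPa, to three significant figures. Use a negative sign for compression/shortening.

162 MPa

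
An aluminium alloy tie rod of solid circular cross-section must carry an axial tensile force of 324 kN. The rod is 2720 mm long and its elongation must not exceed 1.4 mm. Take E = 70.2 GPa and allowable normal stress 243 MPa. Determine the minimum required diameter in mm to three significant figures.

107 mm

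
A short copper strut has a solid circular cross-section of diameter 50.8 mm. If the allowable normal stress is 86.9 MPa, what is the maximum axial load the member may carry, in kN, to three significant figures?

176 kN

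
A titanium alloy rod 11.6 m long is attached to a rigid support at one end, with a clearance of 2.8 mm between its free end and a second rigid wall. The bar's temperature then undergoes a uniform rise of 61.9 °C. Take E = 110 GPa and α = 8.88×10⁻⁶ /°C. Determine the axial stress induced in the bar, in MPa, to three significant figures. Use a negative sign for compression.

-33.9 MPa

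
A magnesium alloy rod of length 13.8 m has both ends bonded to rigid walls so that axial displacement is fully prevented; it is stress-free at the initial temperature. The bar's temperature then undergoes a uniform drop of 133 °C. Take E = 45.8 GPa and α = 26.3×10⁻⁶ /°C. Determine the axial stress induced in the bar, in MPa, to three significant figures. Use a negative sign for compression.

160 MPa

Free thermal expansion αLΔT = 26.3e-6 · 13800 · -133 = -48.27 mm.
The walls impose strain ε = −(-48.27)/13800 = 3.4979e-03; σ = Eε = 45800 · 3.4979e-03 = 160.2 MPa.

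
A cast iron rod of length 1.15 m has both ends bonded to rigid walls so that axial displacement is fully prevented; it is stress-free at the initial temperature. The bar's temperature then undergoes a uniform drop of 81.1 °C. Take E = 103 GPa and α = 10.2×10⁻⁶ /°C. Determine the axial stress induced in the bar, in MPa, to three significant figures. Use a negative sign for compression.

Free thermal expansion αLΔT = 10.2e-6 · 1150 · -81.1 = -0.9513 mm.
The walls impose strain ε = −(-0.9513)/1150 = 8.2722e-04; σ = Eε = 103000 · 8.2722e-04 = 85.2 MPa.

85.2 MPa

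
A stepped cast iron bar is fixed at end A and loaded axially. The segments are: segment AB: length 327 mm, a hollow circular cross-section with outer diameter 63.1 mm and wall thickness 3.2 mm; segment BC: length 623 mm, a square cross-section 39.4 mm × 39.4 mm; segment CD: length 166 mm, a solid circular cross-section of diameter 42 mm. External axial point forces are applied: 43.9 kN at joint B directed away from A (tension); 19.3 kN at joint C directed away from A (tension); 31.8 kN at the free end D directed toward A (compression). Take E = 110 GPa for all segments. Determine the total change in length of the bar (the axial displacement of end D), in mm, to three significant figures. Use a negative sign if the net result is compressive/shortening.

Internal axial forces (sectioning from the free end, tension +): N_CD = -31.8 kN, N_BC = -12.5 kN, N_AB = 31.4 kN.
A_AB = 602.2 mm².
A_BC = 1552 mm².
A_CD = 1385 mm².
δ_AB = 31400·327/(602.2·110000) = 0.155 mm
δ_BC = -12500·623/(1552·110000) = -0.04561 mm
δ_CD = -31800·166/(1385·110000) = -0.03464 mm
δ = Σδ_i = 0.07477 mm.

0.0748 mm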